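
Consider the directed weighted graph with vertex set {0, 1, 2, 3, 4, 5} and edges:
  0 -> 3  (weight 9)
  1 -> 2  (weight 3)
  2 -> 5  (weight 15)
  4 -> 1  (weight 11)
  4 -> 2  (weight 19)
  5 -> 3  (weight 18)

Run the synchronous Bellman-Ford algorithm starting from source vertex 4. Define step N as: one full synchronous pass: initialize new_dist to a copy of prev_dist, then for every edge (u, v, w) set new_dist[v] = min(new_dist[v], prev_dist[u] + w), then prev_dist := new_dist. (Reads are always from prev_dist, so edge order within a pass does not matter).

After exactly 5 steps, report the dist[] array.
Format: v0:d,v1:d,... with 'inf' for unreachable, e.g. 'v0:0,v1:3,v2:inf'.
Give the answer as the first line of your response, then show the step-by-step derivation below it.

v0:inf,v1:11,v2:14,v3:47,v4:0,v5:29

step 1: dist = v0:inf,v1:11,v2:19,v3:inf,v4:0,v5:inf
step 2: dist = v0:inf,v1:11,v2:14,v3:inf,v4:0,v5:34
step 3: dist = v0:inf,v1:11,v2:14,v3:52,v4:0,v5:29
step 4: dist = v0:inf,v1:11,v2:14,v3:47,v4:0,v5:29
step 5: dist = v0:inf,v1:11,v2:14,v3:47,v4:0,v5:29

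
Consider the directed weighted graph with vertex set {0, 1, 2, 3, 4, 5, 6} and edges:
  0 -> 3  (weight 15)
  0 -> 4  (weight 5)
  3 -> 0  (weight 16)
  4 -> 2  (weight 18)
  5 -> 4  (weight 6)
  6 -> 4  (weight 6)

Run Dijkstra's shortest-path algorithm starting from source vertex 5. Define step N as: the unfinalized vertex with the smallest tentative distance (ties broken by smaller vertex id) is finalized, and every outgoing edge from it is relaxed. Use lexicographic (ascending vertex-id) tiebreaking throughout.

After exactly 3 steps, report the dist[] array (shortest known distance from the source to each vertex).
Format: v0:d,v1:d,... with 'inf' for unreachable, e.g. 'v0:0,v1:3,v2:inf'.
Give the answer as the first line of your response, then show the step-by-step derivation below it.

v0:inf,v1:inf,v2:24,v3:inf,v4:6,v5:0,v6:inf

step 1: dist = v0:inf,v1:inf,v2:inf,v3:inf,v4:6,v5:0,v6:inf
step 2: dist = v0:inf,v1:inf,v2:24,v3:inf,v4:6,v5:0,v6:inf
step 3: dist = v0:inf,v1:inf,v2:24,v3:inf,v4:6,v5:0,v6:inf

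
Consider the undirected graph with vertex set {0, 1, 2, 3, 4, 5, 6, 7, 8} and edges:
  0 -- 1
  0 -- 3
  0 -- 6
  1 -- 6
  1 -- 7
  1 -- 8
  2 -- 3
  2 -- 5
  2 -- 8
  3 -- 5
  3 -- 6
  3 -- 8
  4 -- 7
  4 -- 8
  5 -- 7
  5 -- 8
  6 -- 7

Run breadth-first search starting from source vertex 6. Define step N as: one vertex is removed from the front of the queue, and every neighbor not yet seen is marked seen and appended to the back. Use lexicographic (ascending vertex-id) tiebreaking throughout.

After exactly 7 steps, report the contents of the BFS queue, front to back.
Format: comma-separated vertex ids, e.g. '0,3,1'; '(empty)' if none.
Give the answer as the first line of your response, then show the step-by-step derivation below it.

5,4

step 1: dequeue 6; queue=[0,1,3,7]; order=6
step 2: dequeue 0; queue=[1,3,7]; order=6,0
step 3: dequeue 1; queue=[3,7,8]; order=6,0,1
step 4: dequeue 3; queue=[7,8,2,5]; order=6,0,1,3
step 5: dequeue 7; queue=[8,2,5,4]; order=6,0,1,3,7
step 6: dequeue 8; queue=[2,5,4]; order=6,0,1,3,7,8
step 7: dequeue 2; queue=[5,4]; order=6,0,1,3,7,8,2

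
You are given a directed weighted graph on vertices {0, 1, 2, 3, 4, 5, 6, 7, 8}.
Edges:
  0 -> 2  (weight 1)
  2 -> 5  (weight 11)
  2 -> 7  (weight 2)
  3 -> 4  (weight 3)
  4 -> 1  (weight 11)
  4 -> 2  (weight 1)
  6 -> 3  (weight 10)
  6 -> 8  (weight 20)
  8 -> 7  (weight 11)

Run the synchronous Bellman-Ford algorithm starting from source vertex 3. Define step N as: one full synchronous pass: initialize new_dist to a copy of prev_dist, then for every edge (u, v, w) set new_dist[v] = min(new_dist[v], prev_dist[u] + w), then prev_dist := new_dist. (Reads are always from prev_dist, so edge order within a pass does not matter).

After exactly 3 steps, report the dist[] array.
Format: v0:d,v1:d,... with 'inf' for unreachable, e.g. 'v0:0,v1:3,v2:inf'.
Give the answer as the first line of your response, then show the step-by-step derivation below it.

v0:inf,v1:14,v2:4,v3:0,v4:3,v5:15,v6:inf,v7:6,v8:inf

step 1: dist = v0:inf,v1:inf,v2:inf,v3:0,v4:3,v5:inf,v6:inf,v7:inf,v8:inf
step 2: dist = v0:inf,v1:14,v2:4,v3:0,v4:3,v5:inf,v6:inf,v7:inf,v8:inf
step 3: dist = v0:inf,v1:14,v2:4,v3:0,v4:3,v5:15,v6:inf,v7:6,v8:inf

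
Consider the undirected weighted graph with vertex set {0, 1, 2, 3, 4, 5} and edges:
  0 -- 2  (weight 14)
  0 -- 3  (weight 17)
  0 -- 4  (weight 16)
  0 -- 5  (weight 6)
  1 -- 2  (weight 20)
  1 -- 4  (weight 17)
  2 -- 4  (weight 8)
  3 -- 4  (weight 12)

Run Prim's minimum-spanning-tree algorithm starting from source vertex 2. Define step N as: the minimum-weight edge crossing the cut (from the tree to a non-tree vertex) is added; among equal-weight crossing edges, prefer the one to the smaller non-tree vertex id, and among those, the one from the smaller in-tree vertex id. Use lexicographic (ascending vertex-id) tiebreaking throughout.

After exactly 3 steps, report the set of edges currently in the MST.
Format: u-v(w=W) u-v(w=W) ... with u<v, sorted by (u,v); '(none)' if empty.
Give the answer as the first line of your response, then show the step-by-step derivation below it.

0-2(w=14) 2-4(w=8) 3-4(w=12)

step 1: add edge 2-4 (w=8); MST = {2-4(w=8)}
step 2: add edge 3-4 (w=12); MST = {2-4(w=8) 3-4(w=12)}
step 3: add edge 0-2 (w=14); MST = {0-2(w=14) 2-4(w=8) 3-4(w=12)}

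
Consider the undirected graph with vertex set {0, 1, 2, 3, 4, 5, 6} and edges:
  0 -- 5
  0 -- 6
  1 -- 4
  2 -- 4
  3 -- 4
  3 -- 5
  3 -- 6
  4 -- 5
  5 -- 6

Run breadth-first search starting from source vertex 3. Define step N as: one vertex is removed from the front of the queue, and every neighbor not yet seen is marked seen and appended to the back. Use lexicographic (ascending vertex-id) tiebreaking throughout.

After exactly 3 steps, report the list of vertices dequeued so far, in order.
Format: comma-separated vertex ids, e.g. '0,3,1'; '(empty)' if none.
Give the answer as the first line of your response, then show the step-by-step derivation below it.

3,4,5

step 1: dequeue 3; queue=[4,5,6]; order=3
step 2: dequeue 4; queue=[5,6,1,2]; order=3,4
step 3: dequeue 5; queue=[6,1,2,0]; order=3,4,5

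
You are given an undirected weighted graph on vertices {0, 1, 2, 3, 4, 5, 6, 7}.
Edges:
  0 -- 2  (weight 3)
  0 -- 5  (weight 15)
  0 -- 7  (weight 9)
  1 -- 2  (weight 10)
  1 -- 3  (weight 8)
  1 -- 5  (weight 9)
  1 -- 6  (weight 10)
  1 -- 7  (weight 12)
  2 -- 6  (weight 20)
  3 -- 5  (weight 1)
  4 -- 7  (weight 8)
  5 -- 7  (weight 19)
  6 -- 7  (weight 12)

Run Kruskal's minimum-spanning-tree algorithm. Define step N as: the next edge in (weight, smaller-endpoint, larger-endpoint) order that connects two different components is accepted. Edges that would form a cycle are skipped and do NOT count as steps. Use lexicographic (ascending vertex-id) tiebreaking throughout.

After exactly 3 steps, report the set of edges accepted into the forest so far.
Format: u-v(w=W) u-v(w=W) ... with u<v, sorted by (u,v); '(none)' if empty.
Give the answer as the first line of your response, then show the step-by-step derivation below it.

0-2(w=3) 1-3(w=8) 3-5(w=1)

step 1: add edge 3-5 (w=1); MST = {3-5(w=1)}
step 2: add edge 0-2 (w=3); MST = {0-2(w=3) 3-5(w=1)}
step 3: add edge 1-3 (w=8); MST = {0-2(w=3) 1-3(w=8) 3-5(w=1)}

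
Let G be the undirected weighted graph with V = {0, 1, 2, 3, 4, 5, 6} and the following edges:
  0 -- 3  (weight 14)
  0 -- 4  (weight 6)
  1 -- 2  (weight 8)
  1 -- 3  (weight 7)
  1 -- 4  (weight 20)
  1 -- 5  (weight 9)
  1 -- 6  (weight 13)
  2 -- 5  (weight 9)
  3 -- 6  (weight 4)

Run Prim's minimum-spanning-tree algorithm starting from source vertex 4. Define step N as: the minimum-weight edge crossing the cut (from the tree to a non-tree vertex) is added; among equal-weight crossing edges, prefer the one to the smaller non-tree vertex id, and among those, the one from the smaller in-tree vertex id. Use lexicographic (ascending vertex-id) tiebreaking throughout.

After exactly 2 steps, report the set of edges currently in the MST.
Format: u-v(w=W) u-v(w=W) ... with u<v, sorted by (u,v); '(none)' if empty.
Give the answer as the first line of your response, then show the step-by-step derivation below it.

0-3(w=14) 0-4(w=6)

step 1: add edge 0-4 (w=6); MST = {0-4(w=6)}
step 2: add edge 0-3 (w=14); MST = {0-3(w=14) 0-4(w=6)}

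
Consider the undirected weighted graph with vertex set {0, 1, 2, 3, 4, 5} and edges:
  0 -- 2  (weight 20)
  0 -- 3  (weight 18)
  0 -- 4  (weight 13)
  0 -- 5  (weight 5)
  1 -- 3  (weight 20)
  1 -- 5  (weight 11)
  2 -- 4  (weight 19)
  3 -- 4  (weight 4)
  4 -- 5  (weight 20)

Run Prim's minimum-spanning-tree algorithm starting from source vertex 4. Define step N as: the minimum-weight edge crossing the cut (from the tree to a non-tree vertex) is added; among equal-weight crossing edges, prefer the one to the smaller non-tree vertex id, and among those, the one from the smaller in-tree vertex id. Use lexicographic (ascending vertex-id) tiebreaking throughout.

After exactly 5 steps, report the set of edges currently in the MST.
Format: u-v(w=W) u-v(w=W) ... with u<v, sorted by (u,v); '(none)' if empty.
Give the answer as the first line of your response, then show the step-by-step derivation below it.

0-4(w=13) 0-5(w=5) 1-5(w=11) 2-4(w=19) 3-4(w=4)

step 1: add edge 3-4 (w=4); MST = {3-4(w=4)}
step 2: add edge 0-4 (w=13); MST = {0-4(w=13) 3-4(w=4)}
step 3: add edge 0-5 (w=5); MST = {0-4(w=13) 0-5(w=5) 3-4(w=4)}
step 4: add edge 1-5 (w=11); MST = {0-4(w=13) 0-5(w=5) 1-5(w=11) 3-4(w=4)}
step 5: add edge 2-4 (w=19); MST = {0-4(w=13) 0-5(w=5) 1-5(w=11) 2-4(w=19) 3-4(w=4)}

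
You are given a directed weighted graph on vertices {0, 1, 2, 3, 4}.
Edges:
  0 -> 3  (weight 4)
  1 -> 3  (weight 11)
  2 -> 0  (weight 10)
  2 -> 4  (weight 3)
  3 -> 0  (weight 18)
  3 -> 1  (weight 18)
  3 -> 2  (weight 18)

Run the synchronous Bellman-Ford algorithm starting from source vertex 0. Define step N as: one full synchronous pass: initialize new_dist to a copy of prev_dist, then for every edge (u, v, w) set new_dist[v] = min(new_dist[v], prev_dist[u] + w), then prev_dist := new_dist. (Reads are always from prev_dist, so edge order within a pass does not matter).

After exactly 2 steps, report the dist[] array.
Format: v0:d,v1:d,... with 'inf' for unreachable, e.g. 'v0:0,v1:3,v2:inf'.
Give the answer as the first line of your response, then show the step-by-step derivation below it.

v0:0,v1:22,v2:22,v3:4,v4:inf

step 1: dist = v0:0,v1:inf,v2:inf,v3:4,v4:inf
step 2: dist = v0:0,v1:22,v2:22,v3:4,v4:inf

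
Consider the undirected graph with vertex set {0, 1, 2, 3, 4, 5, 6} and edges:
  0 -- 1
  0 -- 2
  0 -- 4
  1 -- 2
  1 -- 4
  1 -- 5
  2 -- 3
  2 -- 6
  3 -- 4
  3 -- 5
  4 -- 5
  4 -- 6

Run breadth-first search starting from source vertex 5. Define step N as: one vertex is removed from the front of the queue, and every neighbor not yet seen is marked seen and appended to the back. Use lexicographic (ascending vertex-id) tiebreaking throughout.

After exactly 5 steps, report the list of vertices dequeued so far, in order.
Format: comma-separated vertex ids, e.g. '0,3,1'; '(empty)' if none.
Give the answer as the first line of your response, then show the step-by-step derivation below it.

5,1,3,4,0

step 1: dequeue 5; queue=[1,3,4]; order=5
step 2: dequeue 1; queue=[3,4,0,2]; order=5,1
step 3: dequeue 3; queue=[4,0,2]; order=5,1,3
step 4: dequeue 4; queue=[0,2,6]; order=5,1,3,4
step 5: dequeue 0; queue=[2,6]; order=5,1,3,4,0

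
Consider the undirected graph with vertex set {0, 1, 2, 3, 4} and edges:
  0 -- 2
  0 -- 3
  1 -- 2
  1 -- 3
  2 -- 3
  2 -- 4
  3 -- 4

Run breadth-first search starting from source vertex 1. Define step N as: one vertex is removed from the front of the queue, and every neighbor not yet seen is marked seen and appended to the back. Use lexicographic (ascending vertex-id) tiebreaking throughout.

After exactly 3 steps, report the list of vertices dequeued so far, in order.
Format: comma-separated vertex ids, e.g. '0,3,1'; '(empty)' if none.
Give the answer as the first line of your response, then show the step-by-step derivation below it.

1,2,3

step 1: dequeue 1; queue=[2,3]; order=1
step 2: dequeue 2; queue=[3,0,4]; order=1,2
step 3: dequeue 3; queue=[0,4]; order=1,2,3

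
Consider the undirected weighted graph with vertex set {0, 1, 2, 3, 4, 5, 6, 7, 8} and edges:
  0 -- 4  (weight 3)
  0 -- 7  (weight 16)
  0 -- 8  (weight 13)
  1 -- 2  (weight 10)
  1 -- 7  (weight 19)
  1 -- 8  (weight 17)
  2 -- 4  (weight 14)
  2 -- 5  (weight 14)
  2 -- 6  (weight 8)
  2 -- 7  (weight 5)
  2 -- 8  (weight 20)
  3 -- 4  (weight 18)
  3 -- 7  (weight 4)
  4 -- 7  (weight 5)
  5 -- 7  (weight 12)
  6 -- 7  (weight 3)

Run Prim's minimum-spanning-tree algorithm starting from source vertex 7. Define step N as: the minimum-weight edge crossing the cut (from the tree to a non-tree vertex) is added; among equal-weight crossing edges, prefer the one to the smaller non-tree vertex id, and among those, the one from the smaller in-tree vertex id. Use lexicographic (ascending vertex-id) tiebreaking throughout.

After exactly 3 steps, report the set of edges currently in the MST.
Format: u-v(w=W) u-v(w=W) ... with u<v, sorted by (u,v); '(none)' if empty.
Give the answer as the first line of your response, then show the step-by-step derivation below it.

2-7(w=5) 3-7(w=4) 6-7(w=3)

step 1: add edge 6-7 (w=3); MST = {6-7(w=3)}
step 2: add edge 3-7 (w=4); MST = {3-7(w=4) 6-7(w=3)}
step 3: add edge 2-7 (w=5); MST = {2-7(w=5) 3-7(w=4) 6-7(w=3)}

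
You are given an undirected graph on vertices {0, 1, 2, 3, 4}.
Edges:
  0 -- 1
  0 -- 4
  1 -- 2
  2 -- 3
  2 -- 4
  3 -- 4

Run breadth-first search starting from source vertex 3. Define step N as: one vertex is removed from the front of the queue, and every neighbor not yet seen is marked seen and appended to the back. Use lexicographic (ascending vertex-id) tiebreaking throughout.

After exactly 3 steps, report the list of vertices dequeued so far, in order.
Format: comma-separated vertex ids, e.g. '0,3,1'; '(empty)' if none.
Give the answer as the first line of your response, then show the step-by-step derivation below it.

3,2,4

step 1: dequeue 3; queue=[2,4]; order=3
step 2: dequeue 2; queue=[4,1]; order=3,2
step 3: dequeue 4; queue=[1,0]; order=3,2,4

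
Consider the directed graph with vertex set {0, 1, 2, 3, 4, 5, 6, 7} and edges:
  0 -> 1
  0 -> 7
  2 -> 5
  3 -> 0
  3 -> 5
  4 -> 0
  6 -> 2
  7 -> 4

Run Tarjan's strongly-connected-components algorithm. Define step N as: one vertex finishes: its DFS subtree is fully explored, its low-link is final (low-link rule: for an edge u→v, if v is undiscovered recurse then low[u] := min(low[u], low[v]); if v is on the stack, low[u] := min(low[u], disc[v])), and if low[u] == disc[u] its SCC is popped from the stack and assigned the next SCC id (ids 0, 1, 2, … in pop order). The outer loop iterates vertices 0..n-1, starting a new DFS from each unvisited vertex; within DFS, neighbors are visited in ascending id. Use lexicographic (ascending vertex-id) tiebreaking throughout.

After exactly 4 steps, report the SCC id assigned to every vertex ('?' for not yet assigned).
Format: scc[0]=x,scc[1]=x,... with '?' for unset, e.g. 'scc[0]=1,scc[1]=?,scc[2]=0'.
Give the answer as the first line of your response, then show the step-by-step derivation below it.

scc[0]=1,scc[1]=0,scc[2]=?,scc[3]=?,scc[4]=1,scc[5]=?,scc[6]=?,scc[7]=1

step 1: low=(low[0]=0,low[1]=1,low[2]=?,low[3]=?,low[4]=?,low[5]=?,low[6]=?,low[7]=?); scc=(scc[0]=?,scc[1]=0,scc[2]=?,scc[3]=?,scc[4]=?,scc[5]=?,scc[6]=?,scc[7]=?)
step 2: low=(low[0]=0,low[1]=1,low[2]=?,low[3]=?,low[4]=0,low[5]=?,low[6]=?,low[7]=2); scc=(scc[0]=?,scc[1]=0,scc[2]=?,scc[3]=?,scc[4]=?,scc[5]=?,scc[6]=?,scc[7]=?)
step 3: low=(low[0]=0,low[1]=1,low[2]=?,low[3]=?,low[4]=0,low[5]=?,low[6]=?,low[7]=0); scc=(scc[0]=?,scc[1]=0,scc[2]=?,scc[3]=?,scc[4]=?,scc[5]=?,scc[6]=?,scc[7]=?)
step 4: low=(low[0]=0,low[1]=1,low[2]=?,low[3]=?,low[4]=0,low[5]=?,low[6]=?,low[7]=0); scc=(scc[0]=1,scc[1]=0,scc[2]=?,scc[3]=?,scc[4]=1,scc[5]=?,scc[6]=?,scc[7]=1)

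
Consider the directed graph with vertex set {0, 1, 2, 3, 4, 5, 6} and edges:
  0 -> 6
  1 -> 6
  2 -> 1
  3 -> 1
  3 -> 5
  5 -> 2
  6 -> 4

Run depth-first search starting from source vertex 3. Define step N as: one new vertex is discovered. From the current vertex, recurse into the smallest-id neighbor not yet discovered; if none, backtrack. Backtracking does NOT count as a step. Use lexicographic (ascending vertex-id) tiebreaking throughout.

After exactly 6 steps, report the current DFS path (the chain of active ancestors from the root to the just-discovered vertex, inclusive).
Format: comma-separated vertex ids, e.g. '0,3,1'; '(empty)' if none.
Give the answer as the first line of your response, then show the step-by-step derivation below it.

3,5,2

step 1: discover 3; path=3; order=3
step 2: discover 1; path=3>1; order=3,1
step 3: discover 6; path=3>1>6; order=3,1,6
step 4: discover 4; path=3>1>6>4; order=3,1,6,4
step 5: discover 5; path=3>5; order=3,1,6,4,5
step 6: discover 2; path=3>5>2; order=3,1,6,4,5,2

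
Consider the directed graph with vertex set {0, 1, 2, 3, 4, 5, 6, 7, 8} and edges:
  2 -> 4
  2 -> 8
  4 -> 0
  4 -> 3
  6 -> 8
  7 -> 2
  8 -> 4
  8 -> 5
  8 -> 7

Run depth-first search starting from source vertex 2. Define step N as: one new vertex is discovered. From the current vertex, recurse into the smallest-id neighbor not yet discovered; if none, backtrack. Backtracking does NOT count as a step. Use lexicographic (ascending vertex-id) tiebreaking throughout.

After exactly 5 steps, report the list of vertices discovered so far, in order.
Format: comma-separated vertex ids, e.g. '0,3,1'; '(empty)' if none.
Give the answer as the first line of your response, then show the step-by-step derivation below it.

2,4,0,3,8

step 1: discover 2; path=2; order=2
step 2: discover 4; path=2>4; order=2,4
step 3: discover 0; path=2>4>0; order=2,4,0
step 4: discover 3; path=2>4>3; order=2,4,0,3
step 5: discover 8; path=2>8; order=2,4,0,3,8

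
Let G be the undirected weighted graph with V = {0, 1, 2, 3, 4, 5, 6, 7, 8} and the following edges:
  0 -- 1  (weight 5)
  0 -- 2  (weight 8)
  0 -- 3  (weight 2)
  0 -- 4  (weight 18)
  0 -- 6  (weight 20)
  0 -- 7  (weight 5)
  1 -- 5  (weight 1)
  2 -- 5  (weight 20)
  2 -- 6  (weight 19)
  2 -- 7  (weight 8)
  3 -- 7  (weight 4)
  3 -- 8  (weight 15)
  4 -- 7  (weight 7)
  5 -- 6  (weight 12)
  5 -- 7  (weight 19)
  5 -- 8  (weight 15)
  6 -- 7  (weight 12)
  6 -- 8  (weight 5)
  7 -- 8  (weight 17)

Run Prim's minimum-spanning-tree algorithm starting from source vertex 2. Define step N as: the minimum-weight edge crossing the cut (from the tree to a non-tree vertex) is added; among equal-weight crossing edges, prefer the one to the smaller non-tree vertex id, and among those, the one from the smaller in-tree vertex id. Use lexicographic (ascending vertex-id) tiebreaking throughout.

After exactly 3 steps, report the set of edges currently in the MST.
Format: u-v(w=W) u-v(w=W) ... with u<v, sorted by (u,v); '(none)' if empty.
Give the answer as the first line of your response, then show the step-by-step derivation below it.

0-2(w=8) 0-3(w=2) 3-7(w=4)

step 1: add edge 0-2 (w=8); MST = {0-2(w=8)}
step 2: add edge 0-3 (w=2); MST = {0-2(w=8) 0-3(w=2)}
step 3: add edge 3-7 (w=4); MST = {0-2(w=8) 0-3(w=2) 3-7(w=4)}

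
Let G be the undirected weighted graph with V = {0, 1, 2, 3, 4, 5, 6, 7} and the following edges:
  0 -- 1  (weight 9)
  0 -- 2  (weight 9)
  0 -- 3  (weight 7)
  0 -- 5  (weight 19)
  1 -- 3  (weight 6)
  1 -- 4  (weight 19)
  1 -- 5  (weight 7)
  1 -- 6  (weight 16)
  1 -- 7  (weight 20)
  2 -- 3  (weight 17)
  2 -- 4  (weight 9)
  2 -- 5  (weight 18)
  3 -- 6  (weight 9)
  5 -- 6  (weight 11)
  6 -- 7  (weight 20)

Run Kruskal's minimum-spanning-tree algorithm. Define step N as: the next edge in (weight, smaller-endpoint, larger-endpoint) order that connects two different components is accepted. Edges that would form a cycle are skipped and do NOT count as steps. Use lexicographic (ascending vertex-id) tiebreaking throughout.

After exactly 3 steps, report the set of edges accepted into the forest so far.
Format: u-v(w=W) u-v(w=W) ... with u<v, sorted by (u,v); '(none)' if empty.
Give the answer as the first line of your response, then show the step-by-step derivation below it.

0-3(w=7) 1-3(w=6) 1-5(w=7)

step 1: add edge 1-3 (w=6); MST = {1-3(w=6)}
step 2: add edge 0-3 (w=7); MST = {0-3(w=7) 1-3(w=6)}
step 3: add edge 1-5 (w=7); MST = {0-3(w=7) 1-3(w=6) 1-5(w=7)}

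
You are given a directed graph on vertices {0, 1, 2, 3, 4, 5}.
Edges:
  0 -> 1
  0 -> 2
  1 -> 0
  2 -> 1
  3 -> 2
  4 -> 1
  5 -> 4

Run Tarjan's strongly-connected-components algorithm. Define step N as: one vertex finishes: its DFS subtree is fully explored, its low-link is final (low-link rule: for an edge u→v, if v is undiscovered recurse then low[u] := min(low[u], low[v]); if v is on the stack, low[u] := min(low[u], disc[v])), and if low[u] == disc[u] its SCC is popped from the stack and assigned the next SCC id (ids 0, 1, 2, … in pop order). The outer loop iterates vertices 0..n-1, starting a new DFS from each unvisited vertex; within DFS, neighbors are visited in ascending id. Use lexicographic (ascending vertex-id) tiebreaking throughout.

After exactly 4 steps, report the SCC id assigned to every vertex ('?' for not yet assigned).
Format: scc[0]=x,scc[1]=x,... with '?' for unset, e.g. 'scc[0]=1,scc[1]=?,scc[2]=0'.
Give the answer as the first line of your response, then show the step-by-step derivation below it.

scc[0]=0,scc[1]=0,scc[2]=0,scc[3]=1,scc[4]=?,scc[5]=?

step 1: low=(low[0]=0,low[1]=0,low[2]=?,low[3]=?,low[4]=?,low[5]=?); scc=(scc[0]=?,scc[1]=?,scc[2]=?,scc[3]=?,scc[4]=?,scc[5]=?)
step 2: low=(low[0]=0,low[1]=0,low[2]=1,low[3]=?,low[4]=?,low[5]=?); scc=(scc[0]=?,scc[1]=?,scc[2]=?,scc[3]=?,scc[4]=?,scc[5]=?)
step 3: low=(low[0]=0,low[1]=0,low[2]=1,low[3]=?,low[4]=?,low[5]=?); scc=(scc[0]=0,scc[1]=0,scc[2]=0,scc[3]=?,scc[4]=?,scc[5]=?)
step 4: low=(low[0]=0,low[1]=0,low[2]=1,low[3]=3,low[4]=?,low[5]=?); scc=(scc[0]=0,scc[1]=0,scc[2]=0,scc[3]=1,scc[4]=?,scc[5]=?)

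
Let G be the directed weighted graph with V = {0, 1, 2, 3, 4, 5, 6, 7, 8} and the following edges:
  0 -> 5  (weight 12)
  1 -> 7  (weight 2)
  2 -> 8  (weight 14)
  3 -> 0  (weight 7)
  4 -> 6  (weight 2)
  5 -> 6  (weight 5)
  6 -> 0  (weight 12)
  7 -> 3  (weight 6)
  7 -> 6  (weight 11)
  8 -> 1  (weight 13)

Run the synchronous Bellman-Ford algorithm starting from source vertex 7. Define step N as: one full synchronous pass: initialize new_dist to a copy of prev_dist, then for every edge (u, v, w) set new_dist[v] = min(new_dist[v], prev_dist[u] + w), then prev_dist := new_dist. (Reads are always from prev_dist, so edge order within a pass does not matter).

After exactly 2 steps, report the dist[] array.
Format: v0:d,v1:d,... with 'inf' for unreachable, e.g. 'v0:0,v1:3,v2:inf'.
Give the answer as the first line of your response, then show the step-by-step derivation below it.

v0:13,v1:inf,v2:inf,v3:6,v4:inf,v5:inf,v6:11,v7:0,v8:inf

step 1: dist = v0:inf,v1:inf,v2:inf,v3:6,v4:inf,v5:inf,v6:11,v7:0,v8:inf
step 2: dist = v0:13,v1:inf,v2:inf,v3:6,v4:inf,v5:inf,v6:11,v7:0,v8:inf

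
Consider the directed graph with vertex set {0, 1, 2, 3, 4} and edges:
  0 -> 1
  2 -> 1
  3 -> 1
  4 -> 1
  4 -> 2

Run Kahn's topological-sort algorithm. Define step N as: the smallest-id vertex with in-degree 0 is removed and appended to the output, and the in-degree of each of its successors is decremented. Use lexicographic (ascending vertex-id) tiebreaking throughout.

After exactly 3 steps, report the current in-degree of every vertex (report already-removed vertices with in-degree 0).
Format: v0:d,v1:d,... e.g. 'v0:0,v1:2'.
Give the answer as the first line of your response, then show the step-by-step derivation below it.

v0:0,v1:1,v2:0,v3:0,v4:0

step 1: output 0; order=[0]; indeg=(0,3,1,0,0)
step 2: output 3; order=[0,3]; indeg=(0,2,1,0,0)
step 3: output 4; order=[0,3,4]; indeg=(0,1,0,0,0)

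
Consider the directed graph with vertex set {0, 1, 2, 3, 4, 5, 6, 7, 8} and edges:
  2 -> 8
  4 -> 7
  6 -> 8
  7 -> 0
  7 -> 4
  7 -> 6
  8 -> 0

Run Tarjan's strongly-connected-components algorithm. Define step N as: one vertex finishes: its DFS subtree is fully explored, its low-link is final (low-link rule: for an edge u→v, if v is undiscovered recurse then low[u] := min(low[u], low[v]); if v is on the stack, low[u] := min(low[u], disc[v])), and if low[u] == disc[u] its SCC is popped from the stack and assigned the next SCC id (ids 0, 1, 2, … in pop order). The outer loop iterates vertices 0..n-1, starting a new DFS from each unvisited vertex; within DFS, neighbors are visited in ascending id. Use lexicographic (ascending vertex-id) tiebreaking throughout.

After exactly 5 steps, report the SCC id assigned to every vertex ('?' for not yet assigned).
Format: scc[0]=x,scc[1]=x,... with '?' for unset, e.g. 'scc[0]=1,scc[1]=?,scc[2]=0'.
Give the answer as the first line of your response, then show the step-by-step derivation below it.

scc[0]=0,scc[1]=1,scc[2]=3,scc[3]=4,scc[4]=?,scc[5]=?,scc[6]=?,scc[7]=?,scc[8]=2

step 1: low=(low[0]=0,low[1]=?,low[2]=?,low[3]=?,low[4]=?,low[5]=?,low[6]=?,low[7]=?,low[8]=?); scc=(scc[0]=0,scc[1]=?,scc[2]=?,scc[3]=?,scc[4]=?,scc[5]=?,scc[6]=?,scc[7]=?,scc[8]=?)
step 2: low=(low[0]=0,low[1]=1,low[2]=?,low[3]=?,low[4]=?,low[5]=?,low[6]=?,low[7]=?,low[8]=?); scc=(scc[0]=0,scc[1]=1,scc[2]=?,scc[3]=?,scc[4]=?,scc[5]=?,scc[6]=?,scc[7]=?,scc[8]=?)
step 3: low=(low[0]=0,low[1]=1,low[2]=2,low[3]=?,low[4]=?,low[5]=?,low[6]=?,low[7]=?,low[8]=3); scc=(scc[0]=0,scc[1]=1,scc[2]=?,scc[3]=?,scc[4]=?,scc[5]=?,scc[6]=?,scc[7]=?,scc[8]=2)
step 4: low=(low[0]=0,low[1]=1,low[2]=2,low[3]=?,low[4]=?,low[5]=?,low[6]=?,low[7]=?,low[8]=3); scc=(scc[0]=0,scc[1]=1,scc[2]=3,scc[3]=?,scc[4]=?,scc[5]=?,scc[6]=?,scc[7]=?,scc[8]=2)
step 5: low=(low[0]=0,low[1]=1,low[2]=2,low[3]=4,low[4]=?,low[5]=?,low[6]=?,low[7]=?,low[8]=3); scc=(scc[0]=0,scc[1]=1,scc[2]=3,scc[3]=4,scc[4]=?,scc[5]=?,scc[6]=?,scc[7]=?,scc[8]=2)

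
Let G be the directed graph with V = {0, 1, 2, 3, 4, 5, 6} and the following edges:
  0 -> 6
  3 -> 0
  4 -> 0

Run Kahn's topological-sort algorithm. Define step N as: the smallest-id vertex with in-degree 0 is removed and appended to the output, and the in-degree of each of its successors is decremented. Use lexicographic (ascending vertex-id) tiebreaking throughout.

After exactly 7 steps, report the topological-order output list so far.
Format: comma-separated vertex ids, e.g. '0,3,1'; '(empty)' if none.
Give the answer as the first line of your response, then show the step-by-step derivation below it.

1,2,3,4,0,5,6

step 1: output 1; order=[1]; indeg=(2,0,0,0,0,0,1)
step 2: output 2; order=[1,2]; indeg=(2,0,0,0,0,0,1)
step 3: output 3; order=[1,2,3]; indeg=(1,0,0,0,0,0,1)
step 4: output 4; order=[1,2,3,4]; indeg=(0,0,0,0,0,0,1)
step 5: output 0; order=[1,2,3,4,0]; indeg=(0,0,0,0,0,0,0)
step 6: output 5; order=[1,2,3,4,0,5]; indeg=(0,0,0,0,0,0,0)
step 7: output 6; order=[1,2,3,4,0,5,6]; indeg=(0,0,0,0,0,0,0)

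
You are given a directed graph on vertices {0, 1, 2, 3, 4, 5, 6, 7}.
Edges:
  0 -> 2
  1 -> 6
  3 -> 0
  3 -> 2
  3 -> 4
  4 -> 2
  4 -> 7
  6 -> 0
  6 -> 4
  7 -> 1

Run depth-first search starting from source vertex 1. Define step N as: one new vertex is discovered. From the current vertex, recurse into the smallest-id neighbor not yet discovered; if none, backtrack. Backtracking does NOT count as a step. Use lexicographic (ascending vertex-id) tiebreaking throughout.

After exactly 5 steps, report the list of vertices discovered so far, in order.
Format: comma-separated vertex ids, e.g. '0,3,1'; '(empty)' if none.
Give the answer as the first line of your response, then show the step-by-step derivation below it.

1,6,0,2,4

step 1: discover 1; path=1; order=1
step 2: discover 6; path=1>6; order=1,6
step 3: discover 0; path=1>6>0; order=1,6,0
step 4: discover 2; path=1>6>0>2; order=1,6,0,2
step 5: discover 4; path=1>6>4; order=1,6,0,2,4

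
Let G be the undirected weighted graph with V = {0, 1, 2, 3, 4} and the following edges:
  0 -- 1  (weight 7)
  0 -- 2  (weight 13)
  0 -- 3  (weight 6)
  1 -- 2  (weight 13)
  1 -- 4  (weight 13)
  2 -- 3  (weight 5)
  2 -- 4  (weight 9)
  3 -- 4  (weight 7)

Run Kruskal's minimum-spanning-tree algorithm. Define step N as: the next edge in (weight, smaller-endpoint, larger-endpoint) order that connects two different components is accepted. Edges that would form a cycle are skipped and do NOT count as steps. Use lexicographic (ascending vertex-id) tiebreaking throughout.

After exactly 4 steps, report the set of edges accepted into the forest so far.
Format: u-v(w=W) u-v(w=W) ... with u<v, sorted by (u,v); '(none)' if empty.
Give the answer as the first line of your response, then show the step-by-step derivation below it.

0-1(w=7) 0-3(w=6) 2-3(w=5) 3-4(w=7)

step 1: add edge 2-3 (w=5); MST = {2-3(w=5)}
step 2: add edge 0-3 (w=6); MST = {0-3(w=6) 2-3(w=5)}
step 3: add edge 0-1 (w=7); MST = {0-1(w=7) 0-3(w=6) 2-3(w=5)}
step 4: add edge 3-4 (w=7); MST = {0-1(w=7) 0-3(w=6) 2-3(w=5) 3-4(w=7)}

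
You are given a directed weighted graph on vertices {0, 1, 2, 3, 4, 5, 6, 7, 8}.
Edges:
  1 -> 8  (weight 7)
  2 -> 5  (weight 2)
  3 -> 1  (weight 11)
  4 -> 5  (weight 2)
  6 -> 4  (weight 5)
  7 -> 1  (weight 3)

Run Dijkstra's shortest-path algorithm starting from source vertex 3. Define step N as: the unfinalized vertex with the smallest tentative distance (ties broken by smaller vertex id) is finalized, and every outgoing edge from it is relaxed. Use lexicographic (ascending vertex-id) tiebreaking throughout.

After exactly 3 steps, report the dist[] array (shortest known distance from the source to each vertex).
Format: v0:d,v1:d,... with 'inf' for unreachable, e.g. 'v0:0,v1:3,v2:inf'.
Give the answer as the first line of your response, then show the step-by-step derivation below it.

v0:inf,v1:11,v2:inf,v3:0,v4:inf,v5:inf,v6:inf,v7:inf,v8:18

step 1: dist = v0:inf,v1:11,v2:inf,v3:0,v4:inf,v5:inf,v6:inf,v7:inf,v8:inf
step 2: dist = v0:inf,v1:11,v2:inf,v3:0,v4:inf,v5:inf,v6:inf,v7:inf,v8:18
step 3: dist = v0:inf,v1:11,v2:inf,v3:0,v4:inf,v5:inf,v6:inf,v7:inf,v8:18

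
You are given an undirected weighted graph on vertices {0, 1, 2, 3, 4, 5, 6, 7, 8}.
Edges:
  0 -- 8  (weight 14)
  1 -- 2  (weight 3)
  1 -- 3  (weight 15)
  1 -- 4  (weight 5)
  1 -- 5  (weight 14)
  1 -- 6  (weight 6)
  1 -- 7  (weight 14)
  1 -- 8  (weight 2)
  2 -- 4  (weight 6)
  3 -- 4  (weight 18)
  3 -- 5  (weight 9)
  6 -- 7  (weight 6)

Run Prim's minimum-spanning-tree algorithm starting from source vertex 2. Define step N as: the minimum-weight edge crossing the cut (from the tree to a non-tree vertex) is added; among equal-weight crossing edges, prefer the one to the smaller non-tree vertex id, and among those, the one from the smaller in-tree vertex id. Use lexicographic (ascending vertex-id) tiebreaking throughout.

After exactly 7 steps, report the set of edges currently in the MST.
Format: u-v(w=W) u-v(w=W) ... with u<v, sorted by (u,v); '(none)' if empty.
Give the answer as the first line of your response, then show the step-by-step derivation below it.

0-8(w=14) 1-2(w=3) 1-4(w=5) 1-5(w=14) 1-6(w=6) 1-8(w=2) 6-7(w=6)

step 1: add edge 1-2 (w=3); MST = {1-2(w=3)}
step 2: add edge 1-8 (w=2); MST = {1-2(w=3) 1-8(w=2)}
step 3: add edge 1-4 (w=5); MST = {1-2(w=3) 1-4(w=5) 1-8(w=2)}
step 4: add edge 1-6 (w=6); MST = {1-2(w=3) 1-4(w=5) 1-6(w=6) 1-8(w=2)}
step 5: add edge 6-7 (w=6); MST = {1-2(w=3) 1-4(w=5) 1-6(w=6) 1-8(w=2) 6-7(w=6)}
step 6: add edge 0-8 (w=14); MST = {0-8(w=14) 1-2(w=3) 1-4(w=5) 1-6(w=6) 1-8(w=2) 6-7(w=6)}
step 7: add edge 1-5 (w=14); MST = {0-8(w=14) 1-2(w=3) 1-4(w=5) 1-5(w=14) 1-6(w=6) 1-8(w=2) 6-7(w=6)}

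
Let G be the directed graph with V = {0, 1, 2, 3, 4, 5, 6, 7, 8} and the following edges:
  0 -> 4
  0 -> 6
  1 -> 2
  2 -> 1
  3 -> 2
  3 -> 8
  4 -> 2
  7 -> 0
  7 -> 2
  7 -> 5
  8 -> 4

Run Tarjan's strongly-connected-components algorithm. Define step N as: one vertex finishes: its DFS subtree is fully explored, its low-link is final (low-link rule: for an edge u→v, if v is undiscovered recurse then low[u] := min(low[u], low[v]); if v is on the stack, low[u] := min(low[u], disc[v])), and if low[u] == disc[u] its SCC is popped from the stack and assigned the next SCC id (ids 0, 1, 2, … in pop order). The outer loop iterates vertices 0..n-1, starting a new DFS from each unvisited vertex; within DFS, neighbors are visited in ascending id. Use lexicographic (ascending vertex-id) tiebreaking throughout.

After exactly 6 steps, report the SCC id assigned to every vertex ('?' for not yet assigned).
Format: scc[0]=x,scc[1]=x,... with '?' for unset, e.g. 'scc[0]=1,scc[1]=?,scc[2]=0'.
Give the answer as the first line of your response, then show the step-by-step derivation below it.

scc[0]=3,scc[1]=0,scc[2]=0,scc[3]=?,scc[4]=1,scc[5]=?,scc[6]=2,scc[7]=?,scc[8]=4

step 1: low=(low[0]=0,low[1]=2,low[2]=2,low[3]=?,low[4]=1,low[5]=?,low[6]=?,low[7]=?,low[8]=?); scc=(scc[0]=?,scc[1]=?,scc[2]=?,scc[3]=?,scc[4]=?,scc[5]=?,scc[6]=?,scc[7]=?,scc[8]=?)
step 2: low=(low[0]=0,low[1]=2,low[2]=2,low[3]=?,low[4]=1,low[5]=?,low[6]=?,low[7]=?,low[8]=?); scc=(scc[0]=?,scc[1]=0,scc[2]=0,scc[3]=?,scc[4]=?,scc[5]=?,scc[6]=?,scc[7]=?,scc[8]=?)
step 3: low=(low[0]=0,low[1]=2,low[2]=2,low[3]=?,low[4]=1,low[5]=?,low[6]=?,low[7]=?,low[8]=?); scc=(scc[0]=?,scc[1]=0,scc[2]=0,scc[3]=?,scc[4]=1,scc[5]=?,scc[6]=?,scc[7]=?,scc[8]=?)
step 4: low=(low[0]=0,low[1]=2,low[2]=2,low[3]=?,low[4]=1,low[5]=?,low[6]=4,low[7]=?,low[8]=?); scc=(scc[0]=?,scc[1]=0,scc[2]=0,scc[3]=?,scc[4]=1,scc[5]=?,scc[6]=2,scc[7]=?,scc[8]=?)
step 5: low=(low[0]=0,low[1]=2,low[2]=2,low[3]=?,low[4]=1,low[5]=?,low[6]=4,low[7]=?,low[8]=?); scc=(scc[0]=3,scc[1]=0,scc[2]=0,scc[3]=?,scc[4]=1,scc[5]=?,scc[6]=2,scc[7]=?,scc[8]=?)
step 6: low=(low[0]=0,low[1]=2,low[2]=2,low[3]=5,low[4]=1,low[5]=?,low[6]=4,low[7]=?,low[8]=6); scc=(scc[0]=3,scc[1]=0,scc[2]=0,scc[3]=?,scc[4]=1,scc[5]=?,scc[6]=2,scc[7]=?,scc[8]=4)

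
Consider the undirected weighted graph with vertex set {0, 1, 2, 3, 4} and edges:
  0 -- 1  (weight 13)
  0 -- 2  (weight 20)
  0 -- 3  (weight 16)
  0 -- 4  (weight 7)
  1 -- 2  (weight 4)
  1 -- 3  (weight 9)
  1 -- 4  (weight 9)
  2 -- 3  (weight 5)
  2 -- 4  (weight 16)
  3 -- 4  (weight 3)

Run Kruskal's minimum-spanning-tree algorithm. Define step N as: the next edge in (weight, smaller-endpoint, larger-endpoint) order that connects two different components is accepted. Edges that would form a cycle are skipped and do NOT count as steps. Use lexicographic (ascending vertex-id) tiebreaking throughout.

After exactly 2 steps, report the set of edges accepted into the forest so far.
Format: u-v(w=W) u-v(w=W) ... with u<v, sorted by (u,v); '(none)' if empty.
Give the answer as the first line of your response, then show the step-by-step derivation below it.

1-2(w=4) 3-4(w=3)

step 1: add edge 3-4 (w=3); MST = {3-4(w=3)}
step 2: add edge 1-2 (w=4); MST = {1-2(w=4) 3-4(w=3)}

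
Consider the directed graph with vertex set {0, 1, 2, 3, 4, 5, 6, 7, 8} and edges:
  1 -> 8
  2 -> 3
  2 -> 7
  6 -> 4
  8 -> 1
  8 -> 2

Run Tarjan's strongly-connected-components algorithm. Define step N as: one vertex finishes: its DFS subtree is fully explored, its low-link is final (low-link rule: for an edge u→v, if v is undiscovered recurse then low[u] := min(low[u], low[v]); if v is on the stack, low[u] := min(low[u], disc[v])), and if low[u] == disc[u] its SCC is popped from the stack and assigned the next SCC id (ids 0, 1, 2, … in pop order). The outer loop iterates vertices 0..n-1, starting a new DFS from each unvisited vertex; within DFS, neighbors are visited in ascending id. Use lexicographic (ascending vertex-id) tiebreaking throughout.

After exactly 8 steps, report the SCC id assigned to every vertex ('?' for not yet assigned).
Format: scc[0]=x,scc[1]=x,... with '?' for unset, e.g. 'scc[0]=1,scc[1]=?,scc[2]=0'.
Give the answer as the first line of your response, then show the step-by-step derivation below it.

scc[0]=0,scc[1]=4,scc[2]=3,scc[3]=1,scc[4]=5,scc[5]=6,scc[6]=?,scc[7]=2,scc[8]=4

step 1: low=(low[0]=0,low[1]=?,low[2]=?,low[3]=?,low[4]=?,low[5]=?,low[6]=?,low[7]=?,low[8]=?); scc=(scc[0]=0,scc[1]=?,scc[2]=?,scc[3]=?,scc[4]=?,scc[5]=?,scc[6]=?,scc[7]=?,scc[8]=?)
step 2: low=(low[0]=0,low[1]=1,low[2]=3,low[3]=4,low[4]=?,low[5]=?,low[6]=?,low[7]=?,low[8]=1); scc=(scc[0]=0,scc[1]=?,scc[2]=?,scc[3]=1,scc[4]=?,scc[5]=?,scc[6]=?,scc[7]=?,scc[8]=?)
step 3: low=(low[0]=0,low[1]=1,low[2]=3,low[3]=4,low[4]=?,low[5]=?,low[6]=?,low[7]=5,low[8]=1); scc=(scc[0]=0,scc[1]=?,scc[2]=?,scc[3]=1,scc[4]=?,scc[5]=?,scc[6]=?,scc[7]=2,scc[8]=?)
step 4: low=(low[0]=0,low[1]=1,low[2]=3,low[3]=4,low[4]=?,low[5]=?,low[6]=?,low[7]=5,low[8]=1); scc=(scc[0]=0,scc[1]=?,scc[2]=3,scc[3]=1,scc[4]=?,scc[5]=?,scc[6]=?,scc[7]=2,scc[8]=?)
step 5: low=(low[0]=0,low[1]=1,low[2]=3,low[3]=4,low[4]=?,low[5]=?,low[6]=?,low[7]=5,low[8]=1); scc=(scc[0]=0,scc[1]=?,scc[2]=3,scc[3]=1,scc[4]=?,scc[5]=?,scc[6]=?,scc[7]=2,scc[8]=?)
step 6: low=(low[0]=0,low[1]=1,low[2]=3,low[3]=4,low[4]=?,low[5]=?,low[6]=?,low[7]=5,low[8]=1); scc=(scc[0]=0,scc[1]=4,scc[2]=3,scc[3]=1,scc[4]=?,scc[5]=?,scc[6]=?,scc[7]=2,scc[8]=4)
step 7: low=(low[0]=0,low[1]=1,low[2]=3,low[3]=4,low[4]=6,low[5]=?,low[6]=?,low[7]=5,low[8]=1); scc=(scc[0]=0,scc[1]=4,scc[2]=3,scc[3]=1,scc[4]=5,scc[5]=?,scc[6]=?,scc[7]=2,scc[8]=4)
step 8: low=(low[0]=0,low[1]=1,low[2]=3,low[3]=4,low[4]=6,low[5]=7,low[6]=?,low[7]=5,low[8]=1); scc=(scc[0]=0,scc[1]=4,scc[2]=3,scc[3]=1,scc[4]=5,scc[5]=6,scc[6]=?,scc[7]=2,scc[8]=4)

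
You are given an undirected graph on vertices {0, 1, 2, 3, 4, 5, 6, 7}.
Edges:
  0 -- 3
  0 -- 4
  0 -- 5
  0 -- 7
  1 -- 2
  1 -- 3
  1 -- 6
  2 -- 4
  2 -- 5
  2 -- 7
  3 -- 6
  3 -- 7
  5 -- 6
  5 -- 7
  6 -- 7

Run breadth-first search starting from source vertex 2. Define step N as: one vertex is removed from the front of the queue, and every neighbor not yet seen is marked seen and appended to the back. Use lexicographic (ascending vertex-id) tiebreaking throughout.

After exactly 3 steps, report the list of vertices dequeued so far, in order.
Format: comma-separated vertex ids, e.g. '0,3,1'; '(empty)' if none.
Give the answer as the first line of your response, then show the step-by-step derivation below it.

2,1,4

step 1: dequeue 2; queue=[1,4,5,7]; order=2
step 2: dequeue 1; queue=[4,5,7,3,6]; order=2,1
step 3: dequeue 4; queue=[5,7,3,6,0]; order=2,1,4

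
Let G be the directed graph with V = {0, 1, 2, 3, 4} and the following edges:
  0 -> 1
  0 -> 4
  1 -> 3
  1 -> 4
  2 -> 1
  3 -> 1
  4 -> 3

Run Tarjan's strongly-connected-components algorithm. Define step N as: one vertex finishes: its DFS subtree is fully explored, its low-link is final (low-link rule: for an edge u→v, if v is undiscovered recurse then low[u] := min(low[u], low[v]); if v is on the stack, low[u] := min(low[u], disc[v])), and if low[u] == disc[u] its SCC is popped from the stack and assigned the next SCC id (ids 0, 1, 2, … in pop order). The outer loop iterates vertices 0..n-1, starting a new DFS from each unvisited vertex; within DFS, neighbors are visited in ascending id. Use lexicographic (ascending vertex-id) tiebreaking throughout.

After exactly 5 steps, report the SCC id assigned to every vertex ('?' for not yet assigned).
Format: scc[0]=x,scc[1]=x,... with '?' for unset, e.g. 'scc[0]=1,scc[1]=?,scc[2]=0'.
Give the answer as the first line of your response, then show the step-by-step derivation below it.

scc[0]=1,scc[1]=0,scc[2]=2,scc[3]=0,scc[4]=0

step 1: low=(low[0]=0,low[1]=1,low[2]=?,low[3]=1,low[4]=?); scc=(scc[0]=?,scc[1]=?,scc[2]=?,scc[3]=?,scc[4]=?)
step 2: low=(low[0]=0,low[1]=1,low[2]=?,low[3]=1,low[4]=2); scc=(scc[0]=?,scc[1]=?,scc[2]=?,scc[3]=?,scc[4]=?)
step 3: low=(low[0]=0,low[1]=1,low[2]=?,low[3]=1,low[4]=2); scc=(scc[0]=?,scc[1]=0,scc[2]=?,scc[3]=0,scc[4]=0)
step 4: low=(low[0]=0,low[1]=1,low[2]=?,low[3]=1,low[4]=2); scc=(scc[0]=1,scc[1]=0,scc[2]=?,scc[3]=0,scc[4]=0)
step 5: low=(low[0]=0,low[1]=1,low[2]=4,low[3]=1,low[4]=2); scc=(scc[0]=1,scc[1]=0,scc[2]=2,scc[3]=0,scc[4]=0)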